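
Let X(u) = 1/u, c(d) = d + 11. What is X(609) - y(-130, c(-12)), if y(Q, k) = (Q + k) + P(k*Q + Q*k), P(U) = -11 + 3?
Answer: 84652/609 ≈ 139.00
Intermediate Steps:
c(d) = 11 + d
P(U) = -8
y(Q, k) = -8 + Q + k (y(Q, k) = (Q + k) - 8 = -8 + Q + k)
X(609) - y(-130, c(-12)) = 1/609 - (-8 - 130 + (11 - 12)) = 1/609 - (-8 - 130 - 1) = 1/609 - 1*(-139) = 1/609 + 139 = 84652/609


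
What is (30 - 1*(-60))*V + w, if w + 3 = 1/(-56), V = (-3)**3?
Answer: -136249/56 ≈ -2433.0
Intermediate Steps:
V = -27
w = -169/56 (w = -3 + 1/(-56) = -3 - 1/56 = -169/56 ≈ -3.0179)
(30 - 1*(-60))*V + w = (30 - 1*(-60))*(-27) - 169/56 = (30 + 60)*(-27) - 169/56 = 90*(-27) - 169/56 = -2430 - 169/56 = -136249/56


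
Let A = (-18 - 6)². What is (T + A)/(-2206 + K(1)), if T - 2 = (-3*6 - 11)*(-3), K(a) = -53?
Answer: -665/2259 ≈ -0.29438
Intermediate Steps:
T = 89 (T = 2 + (-3*6 - 11)*(-3) = 2 + (-18 - 11)*(-3) = 2 - 29*(-3) = 2 + 87 = 89)
A = 576 (A = (-24)² = 576)
(T + A)/(-2206 + K(1)) = (89 + 576)/(-2206 - 53) = 665/(-2259) = 665*(-1/2259) = -665/2259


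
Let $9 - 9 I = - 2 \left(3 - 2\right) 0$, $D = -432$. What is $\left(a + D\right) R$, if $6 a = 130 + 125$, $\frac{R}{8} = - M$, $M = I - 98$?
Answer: $-302252$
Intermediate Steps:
$I = 1$ ($I = 1 - \frac{- 2 \left(3 - 2\right) 0}{9} = 1 - \frac{\left(-2\right) 1 \cdot 0}{9} = 1 - \frac{\left(-2\right) 0}{9} = 1 - 0 = 1 + 0 = 1$)
$M = -97$ ($M = 1 - 98 = -97$)
$R = 776$ ($R = 8 \left(\left(-1\right) \left(-97\right)\right) = 8 \cdot 97 = 776$)
$a = \frac{85}{2}$ ($a = \frac{130 + 125}{6} = \frac{1}{6} \cdot 255 = \frac{85}{2} \approx 42.5$)
$\left(a + D\right) R = \left(\frac{85}{2} - 432\right) 776 = \left(- \frac{779}{2}\right) 776 = -302252$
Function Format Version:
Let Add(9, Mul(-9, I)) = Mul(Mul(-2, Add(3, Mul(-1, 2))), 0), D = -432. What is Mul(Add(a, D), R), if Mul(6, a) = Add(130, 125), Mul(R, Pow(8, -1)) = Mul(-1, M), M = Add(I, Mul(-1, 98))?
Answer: -302252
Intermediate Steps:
I = 1 (I = Add(1, Mul(Rational(-1, 9), Mul(Mul(-2, Add(3, Mul(-1, 2))), 0))) = Add(1, Mul(Rational(-1, 9), Mul(Mul(-2, Add(3, -2)), 0))) = Add(1, Mul(Rational(-1, 9), Mul(Mul(-2, 1), 0))) = Add(1, Mul(Rational(-1, 9), Mul(-2, 0))) = Add(1, Mul(Rational(-1, 9), 0)) = Add(1, 0) = 1)
M = -97 (M = Add(1, Mul(-1, 98)) = Add(1, -98) = -97)
R = 776 (R = Mul(8, Mul(-1, -97)) = Mul(8, 97) = 776)
a = Rational(85, 2) (a = Mul(Rational(1, 6), Add(130, 125)) = Mul(Rational(1, 6), 255) = Rational(85, 2) ≈ 42.500)
Mul(Add(a, D), R) = Mul(Add(Rational(85, 2), -432), 776) = Mul(Rational(-779, 2), 776) = -302252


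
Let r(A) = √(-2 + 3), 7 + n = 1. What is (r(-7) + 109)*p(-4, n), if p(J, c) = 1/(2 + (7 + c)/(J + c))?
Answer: 1100/19 ≈ 57.895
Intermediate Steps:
n = -6 (n = -7 + 1 = -6)
r(A) = 1 (r(A) = √1 = 1)
p(J, c) = 1/(2 + (7 + c)/(J + c))
(r(-7) + 109)*p(-4, n) = (1 + 109)*((-4 - 6)/(7 + 2*(-4) + 3*(-6))) = 110*(-10/(7 - 8 - 18)) = 110*(-10/(-19)) = 110*(-1/19*(-10)) = 110*(10/19) = 1100/19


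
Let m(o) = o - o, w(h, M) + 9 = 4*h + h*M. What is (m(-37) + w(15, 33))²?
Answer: 298116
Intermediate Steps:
w(h, M) = -9 + 4*h + M*h (w(h, M) = -9 + (4*h + h*M) = -9 + (4*h + M*h) = -9 + 4*h + M*h)
m(o) = 0
(m(-37) + w(15, 33))² = (0 + (-9 + 4*15 + 33*15))² = (0 + (-9 + 60 + 495))² = (0 + 546)² = 546² = 298116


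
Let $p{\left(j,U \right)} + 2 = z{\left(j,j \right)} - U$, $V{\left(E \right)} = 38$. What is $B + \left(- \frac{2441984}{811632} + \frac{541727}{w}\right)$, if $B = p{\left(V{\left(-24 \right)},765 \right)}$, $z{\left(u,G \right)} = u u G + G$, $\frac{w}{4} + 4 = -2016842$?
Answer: $\frac{7385302631126293}{136411396056} \approx 54140.0$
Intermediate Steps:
$w = -8067384$ ($w = -16 + 4 \left(-2016842\right) = -16 - 8067368 = -8067384$)
$z{\left(u,G \right)} = G + G u^{2}$ ($z{\left(u,G \right)} = u^{2} G + G = G u^{2} + G = G + G u^{2}$)
$p{\left(j,U \right)} = -2 - U + j \left(1 + j^{2}\right)$ ($p{\left(j,U \right)} = -2 - \left(U - j \left(1 + j^{2}\right)\right) = -2 - U + j \left(1 + j^{2}\right)$)
$B = 54143$ ($B = -2 + 38 + 38^{3} - 765 = -2 + 38 + 54872 - 765 = 54143$)
$B + \left(- \frac{2441984}{811632} + \frac{541727}{w}\right) = 54143 + \left(- \frac{2441984}{811632} + \frac{541727}{-8067384}\right) = 54143 + \left(\left(-2441984\right) \frac{1}{811632} + 541727 \left(- \frac{1}{8067384}\right)\right) = 54143 - \frac{419585533715}{136411396056} = \frac{7385302631126293}{136411396056}$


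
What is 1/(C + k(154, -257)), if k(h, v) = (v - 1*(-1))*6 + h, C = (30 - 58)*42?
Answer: -1/2558 ≈ -0.00039093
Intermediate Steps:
C = -1176 (C = -28*42 = -1176)
k(h, v) = 6 + h + 6*v (k(h, v) = (v + 1)*6 + h = (1 + v)*6 + h = (6 + 6*v) + h = 6 + h + 6*v)
1/(C + k(154, -257)) = 1/(-1176 + (6 + 154 + 6*(-257))) = 1/(-1176 + (6 + 154 - 1542)) = 1/(-1176 - 1382) = 1/(-2558) = -1/2558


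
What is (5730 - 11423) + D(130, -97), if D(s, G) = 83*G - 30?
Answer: -13774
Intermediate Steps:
D(s, G) = -30 + 83*G
(5730 - 11423) + D(130, -97) = (5730 - 11423) + (-30 + 83*(-97)) = -5693 + (-30 - 8051) = -5693 - 8081 = -13774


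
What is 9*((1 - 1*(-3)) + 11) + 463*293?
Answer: 135794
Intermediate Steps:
9*((1 - 1*(-3)) + 11) + 463*293 = 9*((1 + 3) + 11) + 135659 = 9*(4 + 11) + 135659 = 9*15 + 135659 = 135 + 135659 = 135794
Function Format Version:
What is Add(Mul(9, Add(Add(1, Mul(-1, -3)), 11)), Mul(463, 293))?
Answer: 135794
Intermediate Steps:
Add(Mul(9, Add(Add(1, Mul(-1, -3)), 11)), Mul(463, 293)) = Add(Mul(9, Add(Add(1, 3), 11)), 135659) = Add(Mul(9, Add(4, 11)), 135659) = Add(Mul(9, 15), 135659) = Add(135, 135659) = 135794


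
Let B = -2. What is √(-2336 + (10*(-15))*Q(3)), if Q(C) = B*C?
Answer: 2*I*√359 ≈ 37.895*I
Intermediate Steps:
Q(C) = -2*C
√(-2336 + (10*(-15))*Q(3)) = √(-2336 + (10*(-15))*(-2*3)) = √(-2336 - 150*(-6)) = √(-2336 + 900) = √(-1436) = 2*I*√359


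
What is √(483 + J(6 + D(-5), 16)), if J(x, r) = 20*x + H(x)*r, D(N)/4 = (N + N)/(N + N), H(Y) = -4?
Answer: √619 ≈ 24.880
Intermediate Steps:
D(N) = 4 (D(N) = 4*((N + N)/(N + N)) = 4*((2*N)/((2*N))) = 4*((2*N)*(1/(2*N))) = 4*1 = 4)
J(x, r) = -4*r + 20*x (J(x, r) = 20*x - 4*r = -4*r + 20*x)
√(483 + J(6 + D(-5), 16)) = √(483 + (-4*16 + 20*(6 + 4))) = √(483 + (-64 + 20*10)) = √(483 + (-64 + 200)) = √(483 + 136) = √619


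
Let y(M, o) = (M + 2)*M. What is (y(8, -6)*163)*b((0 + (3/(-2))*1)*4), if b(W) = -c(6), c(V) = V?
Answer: -78240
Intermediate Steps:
y(M, o) = M*(2 + M) (y(M, o) = (2 + M)*M = M*(2 + M))
b(W) = -6 (b(W) = -1*6 = -6)
(y(8, -6)*163)*b((0 + (3/(-2))*1)*4) = ((8*(2 + 8))*163)*(-6) = ((8*10)*163)*(-6) = (80*163)*(-6) = 13040*(-6) = -78240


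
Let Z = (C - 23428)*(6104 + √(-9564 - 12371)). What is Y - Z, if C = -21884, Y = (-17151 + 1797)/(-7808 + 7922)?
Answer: 5255101953/19 + 45312*I*√21935 ≈ 2.7658e+8 + 6.7109e+6*I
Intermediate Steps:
Y = -2559/19 (Y = -15354/114 = -15354*1/114 = -2559/19 ≈ -134.68)
Z = -276584448 - 45312*I*√21935 (Z = (-21884 - 23428)*(6104 + √(-9564 - 12371)) = -45312*(6104 + √(-21935)) = -45312*(6104 + I*√21935) = -276584448 - 45312*I*√21935 ≈ -2.7658e+8 - 6.7109e+6*I)
Y - Z = -2559/19 - (-276584448 - 45312*I*√21935) = -2559/19 + (276584448 + 45312*I*√21935) = 5255101953/19 + 45312*I*√21935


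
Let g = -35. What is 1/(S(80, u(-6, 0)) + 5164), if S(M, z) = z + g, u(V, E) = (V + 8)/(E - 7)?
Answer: 7/35901 ≈ 0.00019498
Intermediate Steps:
u(V, E) = (8 + V)/(-7 + E)
S(M, z) = -35 + z (S(M, z) = z - 35 = -35 + z)
1/(S(80, u(-6, 0)) + 5164) = 1/((-35 + (8 - 6)/(-7 + 0)) + 5164) = 1/((-35 + 2/(-7)) + 5164) = 1/((-35 - 1/7*2) + 5164) = 1/((-35 - 2/7) + 5164) = 1/(-247/7 + 5164) = 1/(35901/7) = 7/35901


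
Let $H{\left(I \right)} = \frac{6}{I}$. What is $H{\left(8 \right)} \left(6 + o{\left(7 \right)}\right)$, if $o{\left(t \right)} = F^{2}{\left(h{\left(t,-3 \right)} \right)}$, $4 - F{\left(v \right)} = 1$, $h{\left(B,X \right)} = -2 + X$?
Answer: $\frac{45}{4} \approx 11.25$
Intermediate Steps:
$F{\left(v \right)} = 3$ ($F{\left(v \right)} = 4 - 1 = 3$)
$o{\left(t \right)} = 9$ ($o{\left(t \right)} = 3^{2} = 9$)
$H{\left(8 \right)} \left(6 + o{\left(7 \right)}\right) = \frac{6}{8} \left(6 + 9\right) = 6 \cdot \frac{1}{8} \cdot 15 = \frac{3}{4} \cdot 15 = \frac{45}{4}$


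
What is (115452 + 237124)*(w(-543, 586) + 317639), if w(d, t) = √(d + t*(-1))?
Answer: 111991888064 + 352576*I*√1129 ≈ 1.1199e+11 + 1.1847e+7*I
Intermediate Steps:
w(d, t) = √(d - t)
(115452 + 237124)*(w(-543, 586) + 317639) = (115452 + 237124)*(√(-543 - 1*586) + 317639) = 352576*(√(-543 - 586) + 317639) = 352576*(√(-1129) + 317639) = 352576*(I*√1129 + 317639) = 352576*(317639 + I*√1129) = 111991888064 + 352576*I*√1129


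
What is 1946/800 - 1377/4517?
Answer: 3844241/1806800 ≈ 2.1277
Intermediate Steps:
1946/800 - 1377/4517 = 1946*(1/800) - 1377*1/4517 = 973/400 - 1377/4517 = 3844241/1806800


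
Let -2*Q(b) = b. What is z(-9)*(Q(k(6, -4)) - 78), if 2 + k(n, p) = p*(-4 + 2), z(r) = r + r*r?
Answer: -5832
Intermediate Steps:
z(r) = r + r²
k(n, p) = -2 - 2*p (k(n, p) = -2 + p*(-4 + 2) = -2 + p*(-2) = -2 - 2*p)
Q(b) = -b/2
z(-9)*(Q(k(6, -4)) - 78) = (-9*(1 - 9))*(-(-2 - 2*(-4))/2 - 78) = (-9*(-8))*(-(-2 + 8)/2 - 78) = 72*(-½*6 - 78) = 72*(-3 - 78) = 72*(-81) = -5832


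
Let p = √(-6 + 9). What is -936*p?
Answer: -936*√3 ≈ -1621.2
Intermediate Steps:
p = √3 ≈ 1.7320
-936*p = -936*√3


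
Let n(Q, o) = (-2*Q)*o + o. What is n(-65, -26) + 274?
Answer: -3132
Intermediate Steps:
n(Q, o) = o - 2*Q*o (n(Q, o) = -2*Q*o + o = o - 2*Q*o)
n(-65, -26) + 274 = -26*(1 - 2*(-65)) + 274 = -26*(1 + 130) + 274 = -26*131 + 274 = -3406 + 274 = -3132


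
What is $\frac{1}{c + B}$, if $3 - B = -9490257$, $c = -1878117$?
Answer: $\frac{1}{7612143} \approx 1.3137 \cdot 10^{-7}$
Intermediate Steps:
$B = 9490260$ ($B = 3 - -9490257 = 3 + 9490257 = 9490260$)
$\frac{1}{c + B} = \frac{1}{-1878117 + 9490260} = \frac{1}{7612143}$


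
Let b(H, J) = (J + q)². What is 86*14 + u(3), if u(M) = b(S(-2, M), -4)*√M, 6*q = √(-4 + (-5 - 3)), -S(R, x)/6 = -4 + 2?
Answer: 1204 - 8*I + 47*√3/3 ≈ 1231.1 - 8.0*I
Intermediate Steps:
S(R, x) = 12 (S(R, x) = -6*(-4 + 2) = -6*(-2) = 12)
q = I*√3/3 (q = √(-4 + (-5 - 3))/6 = √(-4 - 8)/6 = √(-12)/6 = (2*I*√3)/6 = I*√3/3 ≈ 0.57735*I)
b(H, J) = (J + I*√3/3)²
u(M) = √M*(-12 + I*√3)²/9 (u(M) = ((3*(-4) + I*√3)²/9)*√M = ((-12 + I*√3)²/9)*√M = √M*(-12 + I*√3)²/9)
86*14 + u(3) = 86*14 + √3*(12 - I*√3)²/9 = 1204 + √3*(12 - I*√3)²/9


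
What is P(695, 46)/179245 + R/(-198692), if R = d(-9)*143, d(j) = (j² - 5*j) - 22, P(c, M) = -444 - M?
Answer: -10627272/136979029 ≈ -0.077583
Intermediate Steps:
d(j) = -22 + j² - 5*j
R = 14872 (R = (-22 + (-9)² - 5*(-9))*143 = (-22 + 81 + 45)*143 = 104*143 = 14872)
P(695, 46)/179245 + R/(-198692) = (-444 - 1*46)/179245 + 14872/(-198692) = (-444 - 46)*(1/179245) + 14872*(-1/198692) = -490*1/179245 - 286/3821 = -98/35849 - 286/3821 = -10627272/136979029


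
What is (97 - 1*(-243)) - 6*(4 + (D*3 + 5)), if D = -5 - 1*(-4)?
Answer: 304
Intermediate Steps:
D = -1 (D = -5 + 4 = -1)
(97 - 1*(-243)) - 6*(4 + (D*3 + 5)) = (97 - 1*(-243)) - 6*(4 + (-1*3 + 5)) = (97 + 243) - 6*(4 + (-3 + 5)) = 340 - 6*(4 + 2) = 340 - 6*6 = 340 - 36 = 304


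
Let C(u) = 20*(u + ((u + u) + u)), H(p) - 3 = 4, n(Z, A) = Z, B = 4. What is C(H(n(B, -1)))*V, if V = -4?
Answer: -2240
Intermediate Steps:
H(p) = 7 (H(p) = 3 + 4 = 7)
C(u) = 80*u (C(u) = 20*(u + (2*u + u)) = 20*(u + 3*u) = 20*(4*u) = 80*u)
C(H(n(B, -1)))*V = (80*7)*(-4) = 560*(-4) = -2240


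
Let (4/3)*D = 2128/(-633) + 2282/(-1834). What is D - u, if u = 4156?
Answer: -459885931/110564 ≈ -4159.5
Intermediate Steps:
D = -381947/110564 (D = 3*(2128/(-633) + 2282/(-1834))/4 = 3*(2128*(-1/633) + 2282*(-1/1834))/4 = 3*(-2128/633 - 163/131)/4 = (¾)*(-381947/82923) = -381947/110564 ≈ -3.4545)
D - u = -381947/110564 - 1*4156 = -381947/110564 - 4156 = -459885931/110564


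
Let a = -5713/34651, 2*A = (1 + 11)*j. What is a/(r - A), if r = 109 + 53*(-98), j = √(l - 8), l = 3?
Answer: 645569/19910776459 - 11426*I*√5/298661646885 ≈ 3.2423e-5 - 8.5546e-8*I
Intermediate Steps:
j = I*√5 (j = √(3 - 8) = √(-5) = I*√5 ≈ 2.2361*I)
r = -5085 (r = 109 - 5194 = -5085)
A = 6*I*√5 (A = ((1 + 11)*(I*√5))/2 = (12*(I*√5))/2 = (12*I*√5)/2 = 6*I*√5 ≈ 13.416*I)
a = -5713/34651 (a = -5713*1/34651 = -5713/34651 ≈ -0.16487)
a/(r - A) = -5713/(34651*(-5085 - 6*I*√5))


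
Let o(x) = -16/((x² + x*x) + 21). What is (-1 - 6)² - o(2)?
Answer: 1437/29 ≈ 49.552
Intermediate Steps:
o(x) = -16/(21 + 2*x²) (o(x) = -16/((x² + x²) + 21) = -16/(2*x² + 21) = -16/(21 + 2*x²))
(-1 - 6)² - o(2) = (-1 - 6)² - (-16)/(21 + 2*2²) = (-7)² - (-16)/(21 + 2*4) = 49 - (-16)/(21 + 8) = 49 - (-16)/29 = 49 - 1*(-16/29) = 49 + 16/29 = 1437/29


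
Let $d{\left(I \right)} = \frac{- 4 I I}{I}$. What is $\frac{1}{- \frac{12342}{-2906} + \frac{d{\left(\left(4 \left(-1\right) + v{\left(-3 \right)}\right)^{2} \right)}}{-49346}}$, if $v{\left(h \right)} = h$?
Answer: $\frac{35849869}{152399477} \approx 0.23524$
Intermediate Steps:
$d{\left(I \right)} = - 4 I$ ($d{\left(I \right)} = \frac{\left(-4\right) I^{2}}{I} = - 4 I$)
$\frac{1}{- \frac{12342}{-2906} + \frac{d{\left(\left(4 \left(-1\right) + v{\left(-3 \right)}\right)^{2} \right)}}{-49346}} = \frac{1}{- \frac{12342}{-2906} + \frac{\left(-4\right) \left(4 \left(-1\right) - 3\right)^{2}}{-49346}} = \frac{1}{\left(-12342\right) \left(- \frac{1}{2906}\right) + - 4 \left(-4 - 3\right)^{2} \left(- \frac{1}{49346}\right)} = \frac{1}{\frac{6171}{1453} + - 4 \left(-7\right)^{2} \left(- \frac{1}{49346}\right)} = \frac{1}{\frac{6171}{1453} + \left(-4\right) 49 \left(- \frac{1}{49346}\right)} = \frac{1}{\frac{6171}{1453} - - \frac{98}{24673}} = \frac{1}{\frac{6171}{1453} + \frac{98}{24673}} = \frac{1}{\frac{152399477}{35849869}} = \frac{35849869}{152399477}$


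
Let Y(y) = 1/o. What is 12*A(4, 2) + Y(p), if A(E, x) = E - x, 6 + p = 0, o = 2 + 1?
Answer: 73/3 ≈ 24.333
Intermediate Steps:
o = 3
p = -6 (p = -6 + 0 = -6)
Y(y) = 1/3
12*A(4, 2) + Y(p) = 12*(4 - 1*2) + 1/3 = 12*(4 - 2) + 1/3 = 12*2 + 1/3 = 24 + 1/3 = 73/3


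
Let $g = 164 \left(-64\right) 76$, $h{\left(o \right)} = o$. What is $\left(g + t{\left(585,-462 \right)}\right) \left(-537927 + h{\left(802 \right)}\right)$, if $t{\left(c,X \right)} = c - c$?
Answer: $428462464000$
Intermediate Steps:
$t{\left(c,X \right)} = 0$
$g = -797696$ ($g = \left(-10496\right) 76 = -797696$)
$\left(g + t{\left(585,-462 \right)}\right) \left(-537927 + h{\left(802 \right)}\right) = \left(-797696 + 0\right) \left(-537927 + 802\right) = \left(-797696\right) \left(-537125\right) = 428462464000$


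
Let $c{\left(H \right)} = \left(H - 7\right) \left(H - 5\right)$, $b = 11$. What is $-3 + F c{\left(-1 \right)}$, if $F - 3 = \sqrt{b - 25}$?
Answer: $141 + 48 i \sqrt{14} \approx 141.0 + 179.6 i$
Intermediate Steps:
$F = 3 + i \sqrt{14}$ ($F = 3 + \sqrt{11 - 25} = 3 + \sqrt{-14} = 3 + i \sqrt{14} \approx 3.0 + 3.7417 i$)
$c{\left(H \right)} = \left(-7 + H\right) \left(-5 + H\right)$
$-3 + F c{\left(-1 \right)} = -3 + \left(3 + i \sqrt{14}\right) \left(35 + \left(-1\right)^{2} - -12\right) = -3 + \left(3 + i \sqrt{14}\right) \left(35 + 1 + 12\right) = -3 + \left(3 + i \sqrt{14}\right) 48 = -3 + \left(144 + 48 i \sqrt{14}\right) = 141 + 48 i \sqrt{14}$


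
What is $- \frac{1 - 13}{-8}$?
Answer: $- \frac{3}{2} \approx -1.5$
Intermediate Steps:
$- \frac{1 - 13}{-8} = - \frac{\left(-1\right) \left(-12\right)}{8} = \left(-1\right) \frac{3}{2} = - \frac{3}{2}$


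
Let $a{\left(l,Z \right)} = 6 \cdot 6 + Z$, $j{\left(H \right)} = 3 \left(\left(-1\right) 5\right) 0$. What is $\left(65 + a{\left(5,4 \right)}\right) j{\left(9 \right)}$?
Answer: $0$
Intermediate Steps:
$j{\left(H \right)} = 0$ ($j{\left(H \right)} = 3 \left(-5\right) 0 = \left(-15\right) 0 = 0$)
$a{\left(l,Z \right)} = 36 + Z$
$\left(65 + a{\left(5,4 \right)}\right) j{\left(9 \right)} = \left(65 + \left(36 + 4\right)\right) 0 = \left(65 + 40\right) 0 = 105 \cdot 0 = 0$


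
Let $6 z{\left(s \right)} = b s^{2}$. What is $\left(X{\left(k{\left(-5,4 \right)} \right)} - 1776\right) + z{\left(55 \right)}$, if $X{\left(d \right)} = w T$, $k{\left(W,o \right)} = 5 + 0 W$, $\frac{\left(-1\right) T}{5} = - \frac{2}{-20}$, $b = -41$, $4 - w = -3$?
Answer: $- \frac{67351}{3} \approx -22450.0$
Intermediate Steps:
$w = 7$ ($w = 4 - -3 = 4 + 3 = 7$)
$T = - \frac{1}{2}$ ($T = - 5 \left(- \frac{2}{-20}\right) = - 5 \left(\left(-2\right) \left(- \frac{1}{20}\right)\right) = \left(-5\right) \frac{1}{10} = - \frac{1}{2} \approx -0.5$)
$k{\left(W,o \right)} = 5$ ($k{\left(W,o \right)} = 5 + 0 = 5$)
$X{\left(d \right)} = - \frac{7}{2}$ ($X{\left(d \right)} = 7 \left(- \frac{1}{2}\right) = - \frac{7}{2}$)
$z{\left(s \right)} = - \frac{41 s^{2}}{6}$ ($z{\left(s \right)} = \frac{\left(-41\right) s^{2}}{6} = - \frac{41 s^{2}}{6}$)
$\left(X{\left(k{\left(-5,4 \right)} \right)} - 1776\right) + z{\left(55 \right)} = \left(- \frac{7}{2} - 1776\right) - \frac{41 \cdot 55^{2}}{6} = - \frac{3559}{2} - \frac{124025}{6} = - \frac{67351}{3}$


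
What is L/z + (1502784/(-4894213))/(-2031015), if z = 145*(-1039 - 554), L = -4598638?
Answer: 21016769582508278/1055651365719909 ≈ 19.909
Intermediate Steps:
z = -230985 (z = 145*(-1593) = -230985)
L/z + (1502784/(-4894213))/(-2031015) = -4598638/(-230985) + (1502784/(-4894213))/(-2031015) = -4598638*(-1/230985) + (1502784*(-1/4894213))*(-1/2031015) = 4598638/230985 - 1502784/4894213*(-1/2031015) = 4598638/230985 + 500928/3313406672065 = 21016769582508278/1055651365719909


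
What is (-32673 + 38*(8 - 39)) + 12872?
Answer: -20979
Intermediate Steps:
(-32673 + 38*(8 - 39)) + 12872 = (-32673 + 38*(-31)) + 12872 = (-32673 - 1178) + 12872 = -33851 + 12872 = -20979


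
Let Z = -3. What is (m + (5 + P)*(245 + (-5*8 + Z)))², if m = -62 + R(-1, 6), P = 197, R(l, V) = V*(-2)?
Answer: 1658932900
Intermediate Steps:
R(l, V) = -2*V
m = -74 (m = -62 - 2*6 = -62 - 12 = -74)
(m + (5 + P)*(245 + (-5*8 + Z)))² = (-74 + (5 + 197)*(245 + (-5*8 - 3)))² = (-74 + 202*(245 + (-40 - 3)))² = (-74 + 202*(245 - 43))² = (-74 + 202*202)² = (-74 + 40804)² = 40730² = 1658932900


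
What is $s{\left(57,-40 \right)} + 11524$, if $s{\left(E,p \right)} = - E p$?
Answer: $13804$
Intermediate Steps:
$s{\left(E,p \right)} = - E p$
$s{\left(57,-40 \right)} + 11524 = \left(-1\right) 57 \left(-40\right) + 11524 = 2280 + 11524 = 13804$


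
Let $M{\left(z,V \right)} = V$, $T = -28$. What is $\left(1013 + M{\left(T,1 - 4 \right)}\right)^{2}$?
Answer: $1020100$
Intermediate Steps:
$\left(1013 + M{\left(T,1 - 4 \right)}\right)^{2} = \left(1013 + \left(1 - 4\right)\right)^{2} = \left(1013 - 3\right)^{2} = 1010^{2} = 1020100$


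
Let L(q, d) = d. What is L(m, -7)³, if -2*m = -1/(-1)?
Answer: -343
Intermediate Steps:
m = -½ (m = -(-1)/(2*(-1)) = -(-1)*(-1)/2 = -½*1 = -½ ≈ -0.50000)
L(m, -7)³ = (-7)³ = -343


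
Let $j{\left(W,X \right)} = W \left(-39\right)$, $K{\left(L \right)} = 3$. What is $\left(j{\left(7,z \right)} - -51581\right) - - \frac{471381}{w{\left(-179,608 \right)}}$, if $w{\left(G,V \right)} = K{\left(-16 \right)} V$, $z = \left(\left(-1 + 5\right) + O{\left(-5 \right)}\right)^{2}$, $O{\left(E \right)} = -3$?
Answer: $\frac{31352391}{608} \approx 51566.0$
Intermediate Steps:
$z = 1$ ($z = \left(\left(-1 + 5\right) - 3\right)^{2} = \left(4 - 3\right)^{2} = 1^{2} = 1$)
$j{\left(W,X \right)} = - 39 W$
$w{\left(G,V \right)} = 3 V$
$\left(j{\left(7,z \right)} - -51581\right) - - \frac{471381}{w{\left(-179,608 \right)}} = \left(\left(-39\right) 7 - -51581\right) - - \frac{471381}{3 \cdot 608} = \left(-273 + 51581\right) - - \frac{471381}{1824} = 51308 - \left(-471381\right) \frac{1}{1824} = 51308 - - \frac{157127}{608} = 51308 + \frac{157127}{608} = \frac{31352391}{608}$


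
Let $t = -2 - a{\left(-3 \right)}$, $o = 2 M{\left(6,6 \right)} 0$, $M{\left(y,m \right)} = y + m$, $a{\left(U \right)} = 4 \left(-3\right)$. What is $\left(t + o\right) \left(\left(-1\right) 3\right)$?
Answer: $-30$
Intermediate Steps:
$a{\left(U \right)} = -12$
$M{\left(y,m \right)} = m + y$
$o = 0$ ($o = 2 \left(6 + 6\right) 0 = 2 \cdot 12 \cdot 0 = 24 \cdot 0 = 0$)
$t = 10$ ($t = -2 - -12 = -2 + 12 = 10$)
$\left(t + o\right) \left(\left(-1\right) 3\right) = \left(10 + 0\right) \left(\left(-1\right) 3\right) = 10 \left(-3\right) = -30$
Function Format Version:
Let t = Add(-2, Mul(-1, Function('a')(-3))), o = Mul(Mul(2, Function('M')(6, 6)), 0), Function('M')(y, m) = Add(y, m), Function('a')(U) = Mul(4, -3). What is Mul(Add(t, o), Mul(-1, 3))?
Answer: -30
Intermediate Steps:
Function('a')(U) = -12
Function('M')(y, m) = Add(m, y)
o = 0 (o = Mul(Mul(2, Add(6, 6)), 0) = Mul(Mul(2, 12), 0) = Mul(24, 0) = 0)
t = 10 (t = Add(-2, Mul(-1, -12)) = Add(-2, 12) = 10)
Mul(Add(t, o), Mul(-1, 3)) = Mul(Add(10, 0), Mul(-1, 3)) = Mul(10, -3) = -30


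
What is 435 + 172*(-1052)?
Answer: -180509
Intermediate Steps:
435 + 172*(-1052) = 435 - 180944 = -180509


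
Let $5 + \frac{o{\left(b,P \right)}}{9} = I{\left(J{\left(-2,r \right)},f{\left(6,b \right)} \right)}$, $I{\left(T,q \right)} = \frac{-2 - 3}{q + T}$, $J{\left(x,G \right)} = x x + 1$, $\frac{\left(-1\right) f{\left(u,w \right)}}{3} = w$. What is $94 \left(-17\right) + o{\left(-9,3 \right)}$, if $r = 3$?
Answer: $- \frac{52621}{32} \approx -1644.4$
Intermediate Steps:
$f{\left(u,w \right)} = - 3 w$
$J{\left(x,G \right)} = 1 + x^{2}$ ($J{\left(x,G \right)} = x^{2} + 1 = 1 + x^{2}$)
$I{\left(T,q \right)} = - \frac{5}{T + q}$
$o{\left(b,P \right)} = -45 - \frac{45}{5 - 3 b}$ ($o{\left(b,P \right)} = -45 + 9 \left(- \frac{5}{\left(1 + \left(-2\right)^{2}\right) - 3 b}\right) = -45 + 9 \left(- \frac{5}{\left(1 + 4\right) - 3 b}\right) = -45 + 9 \left(- \frac{5}{5 - 3 b}\right) = -45 - \frac{45}{5 - 3 b}$)
$94 \left(-17\right) + o{\left(-9,3 \right)} = 94 \left(-17\right) + \frac{135 \left(2 - -9\right)}{-5 + 3 \left(-9\right)} = -1598 + \frac{135 \left(2 + 9\right)}{-5 - 27} = -1598 + 135 \frac{1}{-32} \cdot 11 = -1598 + 135 \left(- \frac{1}{32}\right) 11 = -1598 - \frac{1485}{32} = - \frac{52621}{32}$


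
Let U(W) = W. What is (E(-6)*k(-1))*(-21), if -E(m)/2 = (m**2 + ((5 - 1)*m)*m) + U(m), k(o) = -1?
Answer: -7308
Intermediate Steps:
E(m) = -10*m**2 - 2*m (E(m) = -2*((m**2 + ((5 - 1)*m)*m) + m) = -2*((m**2 + (4*m)*m) + m) = -2*((m**2 + 4*m**2) + m) = -2*(5*m**2 + m) = -2*(m + 5*m**2) = -10*m**2 - 2*m)
(E(-6)*k(-1))*(-21) = ((2*(-6)*(-1 - 5*(-6)))*(-1))*(-21) = ((2*(-6)*(-1 + 30))*(-1))*(-21) = ((2*(-6)*29)*(-1))*(-21) = -348*(-1)*(-21) = 348*(-21) = -7308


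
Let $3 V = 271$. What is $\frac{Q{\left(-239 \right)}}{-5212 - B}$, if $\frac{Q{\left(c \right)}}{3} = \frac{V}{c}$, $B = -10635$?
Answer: $- \frac{271}{1296097} \approx -0.00020909$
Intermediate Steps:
$V = \frac{271}{3}$ ($V = \frac{1}{3} \cdot 271 = \frac{271}{3} \approx 90.333$)
$Q{\left(c \right)} = \frac{271}{c}$ ($Q{\left(c \right)} = 3 \frac{271}{3 c} = \frac{271}{c}$)
$\frac{Q{\left(-239 \right)}}{-5212 - B} = \frac{271 \frac{1}{-239}}{-5212 - -10635} = \frac{271 \left(- \frac{1}{239}\right)}{-5212 + 10635} = - \frac{271}{239 \cdot 5423} = \left(- \frac{271}{239}\right) \frac{1}{5423} = - \frac{271}{1296097}$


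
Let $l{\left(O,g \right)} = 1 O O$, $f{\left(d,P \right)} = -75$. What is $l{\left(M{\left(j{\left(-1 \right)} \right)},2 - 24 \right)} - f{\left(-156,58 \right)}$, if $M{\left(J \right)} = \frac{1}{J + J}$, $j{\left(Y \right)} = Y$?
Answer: $\frac{301}{4} \approx 75.25$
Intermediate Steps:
$M{\left(J \right)} = \frac{1}{2 J}$
$l{\left(O,g \right)} = O^{2}$ ($l{\left(O,g \right)} = O O = O^{2}$)
$l{\left(M{\left(j{\left(-1 \right)} \right)},2 - 24 \right)} - f{\left(-156,58 \right)} = \left(\frac{1}{2 \left(-1\right)}\right)^{2} - -75 = \left(\frac{1}{2} \left(-1\right)\right)^{2} + 75 = \left(- \frac{1}{2}\right)^{2} + 75 = \frac{1}{4} + 75 = \frac{301}{4}$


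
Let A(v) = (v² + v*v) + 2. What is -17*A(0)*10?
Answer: -340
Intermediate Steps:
A(v) = 2 + 2*v² (A(v) = (v² + v²) + 2 = 2*v² + 2 = 2 + 2*v²)
-17*A(0)*10 = -17*(2 + 2*0²)*10 = -17*(2 + 2*0)*10 = -17*(2 + 0)*10 = -17*2*10 = -34*10 = -340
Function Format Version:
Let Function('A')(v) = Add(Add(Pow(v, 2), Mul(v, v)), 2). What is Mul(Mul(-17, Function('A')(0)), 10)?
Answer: -340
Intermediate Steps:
Function('A')(v) = Add(2, Mul(2, Pow(v, 2))) (Function('A')(v) = Add(Add(Pow(v, 2), Pow(v, 2)), 2) = Add(Mul(2, Pow(v, 2)), 2) = Add(2, Mul(2, Pow(v, 2))))
Mul(Mul(-17, Function('A')(0)), 10) = Mul(Mul(-17, Add(2, Mul(2, Pow(0, 2)))), 10) = Mul(Mul(-17, Add(2, Mul(2, 0))), 10) = Mul(Mul(-17, Add(2, 0)), 10) = Mul(Mul(-17, 2), 10) = Mul(-34, 10) = -340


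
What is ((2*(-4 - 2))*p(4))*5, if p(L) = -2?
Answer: 120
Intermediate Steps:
((2*(-4 - 2))*p(4))*5 = ((2*(-4 - 2))*(-2))*5 = ((2*(-6))*(-2))*5 = -12*(-2)*5 = 24*5 = 120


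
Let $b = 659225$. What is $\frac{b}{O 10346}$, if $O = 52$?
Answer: $\frac{94175}{76856} \approx 1.2253$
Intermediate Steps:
$\frac{b}{O 10346} = \frac{659225}{52 \cdot 10346} = \frac{659225}{537992} = 659225 \cdot \frac{1}{537992} = \frac{94175}{76856}$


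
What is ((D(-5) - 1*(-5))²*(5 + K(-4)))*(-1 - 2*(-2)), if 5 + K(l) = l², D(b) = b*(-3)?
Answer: 19200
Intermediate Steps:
D(b) = -3*b
K(l) = -5 + l²
((D(-5) - 1*(-5))²*(5 + K(-4)))*(-1 - 2*(-2)) = ((-3*(-5) - 1*(-5))²*(5 + (-5 + (-4)²)))*(-1 - 2*(-2)) = ((15 + 5)²*(5 + (-5 + 16)))*(-1 + 4) = (20²*(5 + 11))*3 = (400*16)*3 = 6400*3 = 19200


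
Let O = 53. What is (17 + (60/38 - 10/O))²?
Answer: 342953361/1014049 ≈ 338.20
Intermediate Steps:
(17 + (60/38 - 10/O))² = (17 + (60/38 - 10/53))² = (17 + (60*(1/38) - 10*1/53))² = (17 + (30/19 - 10/53))² = (17 + 1400/1007)² = (18519/1007)² = 342953361/1014049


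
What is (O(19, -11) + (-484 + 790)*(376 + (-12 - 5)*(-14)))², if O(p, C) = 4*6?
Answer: 35309416464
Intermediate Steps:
O(p, C) = 24
(O(19, -11) + (-484 + 790)*(376 + (-12 - 5)*(-14)))² = (24 + (-484 + 790)*(376 + (-12 - 5)*(-14)))² = (24 + 306*(376 - 17*(-14)))² = (24 + 306*(376 + 238))² = (24 + 306*614)² = (24 + 187884)² = 187908² = 35309416464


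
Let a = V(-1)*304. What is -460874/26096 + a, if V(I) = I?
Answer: -18013/56 ≈ -321.66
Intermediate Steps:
a = -304 (a = -1*304 = -304)
-460874/26096 + a = -460874/26096 - 304 = -460874*1/26096 - 304 = -989/56 - 304 = -18013/56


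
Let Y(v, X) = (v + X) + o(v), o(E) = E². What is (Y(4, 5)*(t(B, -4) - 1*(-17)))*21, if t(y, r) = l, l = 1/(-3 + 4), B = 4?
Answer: 9450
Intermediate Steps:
Y(v, X) = X + v + v² (Y(v, X) = (v + X) + v² = (X + v) + v² = X + v + v²)
l = 1 (l = 1/1 = 1)
t(y, r) = 1
(Y(4, 5)*(t(B, -4) - 1*(-17)))*21 = ((5 + 4 + 4²)*(1 - 1*(-17)))*21 = ((5 + 4 + 16)*(1 + 17))*21 = (25*18)*21 = 450*21 = 9450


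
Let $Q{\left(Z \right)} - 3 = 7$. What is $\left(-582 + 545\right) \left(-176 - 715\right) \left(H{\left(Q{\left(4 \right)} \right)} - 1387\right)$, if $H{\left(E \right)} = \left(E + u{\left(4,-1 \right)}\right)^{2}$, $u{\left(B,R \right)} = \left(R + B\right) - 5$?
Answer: $-43615341$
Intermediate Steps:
$u{\left(B,R \right)} = -5 + B + R$ ($u{\left(B,R \right)} = \left(B + R\right) - 5 = -5 + B + R$)
$Q{\left(Z \right)} = 10$ ($Q{\left(Z \right)} = 3 + 7 = 10$)
$H{\left(E \right)} = \left(-2 + E\right)^{2}$ ($H{\left(E \right)} = \left(E - 2\right)^{2} = \left(-2 + E\right)^{2}$)
$\left(-582 + 545\right) \left(-176 - 715\right) \left(H{\left(Q{\left(4 \right)} \right)} - 1387\right) = \left(-582 + 545\right) \left(-176 - 715\right) \left(\left(-2 + 10\right)^{2} - 1387\right) = \left(-37\right) \left(-891\right) \left(8^{2} - 1387\right) = 32967 \left(64 - 1387\right) = 32967 \left(-1323\right) = -43615341$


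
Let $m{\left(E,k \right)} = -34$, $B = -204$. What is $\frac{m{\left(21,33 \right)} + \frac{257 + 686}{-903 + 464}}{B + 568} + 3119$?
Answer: $\frac{71198265}{22828} \approx 3118.9$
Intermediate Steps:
$\frac{m{\left(21,33 \right)} + \frac{257 + 686}{-903 + 464}}{B + 568} + 3119 = \frac{-34 + \frac{257 + 686}{-903 + 464}}{-204 + 568} + 3119 = \frac{-34 + \frac{943}{-439}}{364} + 3119 = \left(-34 + 943 \left(- \frac{1}{439}\right)\right) \frac{1}{364} + 3119 = \left(-34 - \frac{943}{439}\right) \frac{1}{364} + 3119 = \left(- \frac{15869}{439}\right) \frac{1}{364} + 3119 = - \frac{2267}{22828} + 3119 = \frac{71198265}{22828}$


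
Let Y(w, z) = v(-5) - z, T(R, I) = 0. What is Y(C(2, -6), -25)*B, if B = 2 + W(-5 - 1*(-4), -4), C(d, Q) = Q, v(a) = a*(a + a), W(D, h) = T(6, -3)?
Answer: 150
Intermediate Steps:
W(D, h) = 0
v(a) = 2*a**2 (v(a) = a*(2*a) = 2*a**2)
Y(w, z) = 50 - z (Y(w, z) = 2*(-5)**2 - z = 2*25 - z = 50 - z)
B = 2 (B = 2 + 0 = 2)
Y(C(2, -6), -25)*B = (50 - 1*(-25))*2 = (50 + 25)*2 = 75*2 = 150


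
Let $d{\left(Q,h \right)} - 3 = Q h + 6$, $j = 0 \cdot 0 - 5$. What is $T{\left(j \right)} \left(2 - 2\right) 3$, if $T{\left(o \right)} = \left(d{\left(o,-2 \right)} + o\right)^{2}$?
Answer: $0$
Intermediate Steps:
$j = -5$ ($j = 0 - 5 = -5$)
$d{\left(Q,h \right)} = 9 + Q h$ ($d{\left(Q,h \right)} = 3 + \left(Q h + 6\right) = 3 + \left(6 + Q h\right) = 9 + Q h$)
$T{\left(o \right)} = \left(9 - o\right)^{2}$ ($T{\left(o \right)} = \left(\left(9 + o \left(-2\right)\right) + o\right)^{2} = \left(\left(9 - 2 o\right) + o\right)^{2} = \left(9 - o\right)^{2}$)
$T{\left(j \right)} \left(2 - 2\right) 3 = \left(9 - -5\right)^{2} \left(2 - 2\right) 3 = \left(9 + 5\right)^{2} \cdot 0 \cdot 3 = 14^{2} \cdot 0 = 196 \cdot 0 = 0$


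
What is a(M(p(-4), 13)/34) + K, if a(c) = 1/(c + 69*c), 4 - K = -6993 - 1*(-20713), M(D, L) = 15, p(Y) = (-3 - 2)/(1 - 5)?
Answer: -7200883/525 ≈ -13716.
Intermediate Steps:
p(Y) = 5/4 (p(Y) = -5/(-4) = -5*(-¼) = 5/4)
K = -13716 (K = 4 - (-6993 - 1*(-20713)) = 4 - (-6993 + 20713) = 4 - 1*13720 = 4 - 13720 = -13716)
a(c) = 1/(70*c)
a(M(p(-4), 13)/34) + K = 1/(70*((15/34))) - 13716 = 1/(70*((15*(1/34)))) - 13716 = 1/(70*(15/34)) - 13716 = (1/70)*(34/15) - 13716 = 17/525 - 13716 = -7200883/525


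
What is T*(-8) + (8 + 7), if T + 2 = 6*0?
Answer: 31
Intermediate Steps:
T = -2 (T = -2 + 6*0 = -2 + 0 = -2)
T*(-8) + (8 + 7) = -2*(-8) + (8 + 7) = 16 + 15 = 31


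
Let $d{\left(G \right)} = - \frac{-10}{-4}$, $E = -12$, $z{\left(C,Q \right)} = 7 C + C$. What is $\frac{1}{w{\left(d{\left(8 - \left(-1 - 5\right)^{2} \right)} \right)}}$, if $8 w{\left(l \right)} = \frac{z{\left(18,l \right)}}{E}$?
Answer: $- \frac{2}{3} \approx -0.66667$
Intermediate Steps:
$z{\left(C,Q \right)} = 8 C$
$d{\left(G \right)} = - \frac{5}{2}$ ($d{\left(G \right)} = - \frac{\left(-10\right) \left(-1\right)}{4} = \left(-1\right) \frac{5}{2} = - \frac{5}{2}$)
$w{\left(l \right)} = - \frac{3}{2}$ ($w{\left(l \right)} = \frac{8 \cdot 18 \frac{1}{-12}}{8} = \frac{144 \left(- \frac{1}{12}\right)}{8} = \frac{1}{8} \left(-12\right) = - \frac{3}{2}$)
$\frac{1}{w{\left(d{\left(8 - \left(-1 - 5\right)^{2} \right)} \right)}} = \frac{1}{- \frac{3}{2}} = - \frac{2}{3}$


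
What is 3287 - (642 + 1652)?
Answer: 993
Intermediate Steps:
3287 - (642 + 1652) = 3287 - 1*2294 = 3287 - 2294 = 993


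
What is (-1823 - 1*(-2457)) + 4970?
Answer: 5604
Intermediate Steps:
(-1823 - 1*(-2457)) + 4970 = (-1823 + 2457) + 4970 = 634 + 4970 = 5604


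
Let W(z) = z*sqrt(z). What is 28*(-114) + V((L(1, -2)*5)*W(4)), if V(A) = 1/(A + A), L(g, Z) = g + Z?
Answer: -255361/80 ≈ -3192.0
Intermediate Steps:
L(g, Z) = Z + g
W(z) = z**(3/2)
V(A) = 1/(2*A)
28*(-114) + V((L(1, -2)*5)*W(4)) = 28*(-114) + 1/(2*((((-2 + 1)*5)*4**(3/2)))) = -3192 + 1/(2*((-1*5*8))) = -3192 + 1/(2*((-5*8))) = -3192 + (1/2)/(-40) = -3192 + (1/2)*(-1/40) = -3192 - 1/80 = -255361/80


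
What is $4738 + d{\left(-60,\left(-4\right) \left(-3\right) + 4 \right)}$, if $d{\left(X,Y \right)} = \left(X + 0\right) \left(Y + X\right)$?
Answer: $7378$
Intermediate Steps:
$d{\left(X,Y \right)} = X \left(X + Y\right)$
$4738 + d{\left(-60,\left(-4\right) \left(-3\right) + 4 \right)} = 4738 - 60 \left(-60 + \left(\left(-4\right) \left(-3\right) + 4\right)\right) = 4738 - 60 \left(-60 + \left(12 + 4\right)\right) = 4738 - 60 \left(-60 + 16\right) = 4738 - -2640 = 4738 + 2640 = 7378$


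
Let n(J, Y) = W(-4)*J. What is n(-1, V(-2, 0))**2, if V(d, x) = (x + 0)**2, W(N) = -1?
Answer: 1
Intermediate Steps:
V(d, x) = x**2
n(J, Y) = -J
n(-1, V(-2, 0))**2 = (-1*(-1))**2 = 1**2 = 1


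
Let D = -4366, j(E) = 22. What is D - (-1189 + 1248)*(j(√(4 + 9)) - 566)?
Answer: 27730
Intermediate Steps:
D - (-1189 + 1248)*(j(√(4 + 9)) - 566) = -4366 - (-1189 + 1248)*(22 - 566) = -4366 - 59*(-544) = -4366 - 1*(-32096) = -4366 + 32096 = 27730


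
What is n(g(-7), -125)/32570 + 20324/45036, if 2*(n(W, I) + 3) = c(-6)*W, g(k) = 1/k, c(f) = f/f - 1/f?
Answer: 661813819/1466822520 ≈ 0.45119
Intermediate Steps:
c(f) = 1 - 1/f
g(k) = 1/k
n(W, I) = -3 + 7*W/12 (n(W, I) = -3 + (((-1 - 6)/(-6))*W)/2 = -3 + ((-⅙*(-7))*W)/2 = -3 + (7*W/6)/2 = -3 + 7*W/12)
n(g(-7), -125)/32570 + 20324/45036 = (-3 + (7/12)/(-7))/32570 + 20324/45036 = (-3 + (7/12)*(-⅐))*(1/32570) + 20324*(1/45036) = (-3 - 1/12)*(1/32570) + 5081/11259 = -37/12*1/32570 + 5081/11259 = -37/390840 + 5081/11259 = 661813819/1466822520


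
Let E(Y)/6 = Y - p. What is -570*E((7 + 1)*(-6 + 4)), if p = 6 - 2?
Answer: 68400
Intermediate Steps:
p = 4
E(Y) = -24 + 6*Y (E(Y) = 6*(Y - 1*4) = 6*(Y - 4) = 6*(-4 + Y) = -24 + 6*Y)
-570*E((7 + 1)*(-6 + 4)) = -570*(-24 + 6*((7 + 1)*(-6 + 4))) = -570*(-24 + 6*(8*(-2))) = -570*(-24 + 6*(-16)) = -570*(-24 - 96) = -570*(-120) = 68400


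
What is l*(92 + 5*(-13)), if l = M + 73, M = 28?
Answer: 2727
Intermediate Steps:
l = 101 (l = 28 + 73 = 101)
l*(92 + 5*(-13)) = 101*(92 + 5*(-13)) = 101*(92 - 65) = 101*27 = 2727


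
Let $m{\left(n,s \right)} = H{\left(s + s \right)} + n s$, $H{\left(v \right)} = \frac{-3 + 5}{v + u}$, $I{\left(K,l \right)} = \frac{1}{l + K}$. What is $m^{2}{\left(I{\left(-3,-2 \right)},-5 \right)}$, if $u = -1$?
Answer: $\frac{81}{121} \approx 0.66942$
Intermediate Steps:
$I{\left(K,l \right)} = \frac{1}{K + l}$
$H{\left(v \right)} = \frac{2}{-1 + v}$ ($H{\left(v \right)} = \frac{-3 + 5}{v - 1} = \frac{2}{-1 + v}$)
$m{\left(n,s \right)} = \frac{2}{-1 + 2 s} + n s$ ($m{\left(n,s \right)} = \frac{2}{-1 + \left(s + s\right)} + n s = \frac{2}{-1 + 2 s} + n s$)
$m^{2}{\left(I{\left(-3,-2 \right)},-5 \right)} = \left(\frac{2 + \frac{1}{-3 - 2} \left(-5\right) \left(-1 + 2 \left(-5\right)\right)}{-1 + 2 \left(-5\right)}\right)^{2} = \left(\frac{2 + \frac{1}{-5} \left(-5\right) \left(-1 - 10\right)}{-1 - 10}\right)^{2} = \left(\frac{2 - \left(-1\right) \left(-11\right)}{-11}\right)^{2} = \left(- \frac{2 - 11}{11}\right)^{2} = \left(\left(- \frac{1}{11}\right) \left(-9\right)\right)^{2} = \left(\frac{9}{11}\right)^{2} = \frac{81}{121}$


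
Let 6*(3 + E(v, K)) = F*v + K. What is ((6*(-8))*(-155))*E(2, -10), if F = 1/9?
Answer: -310000/9 ≈ -34444.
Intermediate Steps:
F = ⅑ ≈ 0.11111
E(v, K) = -3 + K/6 + v/54 (E(v, K) = -3 + (v/9 + K)/6 = -3 + (K + v/9)/6 = -3 + (K/6 + v/54) = -3 + K/6 + v/54)
((6*(-8))*(-155))*E(2, -10) = ((6*(-8))*(-155))*(-3 + (⅙)*(-10) + (1/54)*2) = (-48*(-155))*(-3 - 5/3 + 1/27) = 7440*(-125/27) = -310000/9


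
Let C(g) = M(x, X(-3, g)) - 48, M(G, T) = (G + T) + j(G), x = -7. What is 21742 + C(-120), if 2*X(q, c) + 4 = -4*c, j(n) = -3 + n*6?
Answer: 21880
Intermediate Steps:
j(n) = -3 + 6*n
X(q, c) = -2 - 2*c (X(q, c) = -2 + (-4*c)/2 = -2 - 2*c)
M(G, T) = -3 + T + 7*G (M(G, T) = (G + T) + (-3 + 6*G) = -3 + T + 7*G)
C(g) = -102 - 2*g (C(g) = (-3 + (-2 - 2*g) + 7*(-7)) - 48 = (-3 + (-2 - 2*g) - 49) - 48 = (-54 - 2*g) - 48 = -102 - 2*g)
21742 + C(-120) = 21742 + (-102 - 2*(-120)) = 21742 + (-102 + 240) = 21742 + 138 = 21880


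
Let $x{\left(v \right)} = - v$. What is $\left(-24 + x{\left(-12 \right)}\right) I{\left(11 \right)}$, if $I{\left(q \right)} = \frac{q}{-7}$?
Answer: $\frac{132}{7} \approx 18.857$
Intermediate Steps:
$I{\left(q \right)} = - \frac{q}{7}$ ($I{\left(q \right)} = q \left(- \frac{1}{7}\right) = - \frac{q}{7}$)
$\left(-24 + x{\left(-12 \right)}\right) I{\left(11 \right)} = \left(-24 - -12\right) \left(\left(- \frac{1}{7}\right) 11\right) = \left(-24 + 12\right) \left(- \frac{11}{7}\right) = \left(-12\right) \left(- \frac{11}{7}\right) = \frac{132}{7}$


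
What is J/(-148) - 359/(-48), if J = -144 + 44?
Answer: 14483/1776 ≈ 8.1548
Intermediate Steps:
J = -100
J/(-148) - 359/(-48) = -100/(-148) - 359/(-48) = -100*(-1/148) - 359*(-1/48) = 25/37 + 359/48 = 14483/1776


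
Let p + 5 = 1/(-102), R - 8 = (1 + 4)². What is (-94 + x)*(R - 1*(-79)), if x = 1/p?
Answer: -770176/73 ≈ -10550.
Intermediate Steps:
R = 33 (R = 8 + (1 + 4)² = 8 + 5² = 8 + 25 = 33)
p = -511/102 (p = -5 + 1/(-102) = -5 - 1/102 = -511/102 ≈ -5.0098)
x = -102/511 (x = 1/(-511/102) = -102/511 ≈ -0.19961)
(-94 + x)*(R - 1*(-79)) = (-94 - 102/511)*(33 - 1*(-79)) = -48136*(33 + 79)/511 = -48136/511*112 = -770176/73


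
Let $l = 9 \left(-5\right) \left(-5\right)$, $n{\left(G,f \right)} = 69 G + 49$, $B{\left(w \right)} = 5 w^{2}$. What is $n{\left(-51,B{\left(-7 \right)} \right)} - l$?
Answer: $-3695$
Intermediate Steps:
$n{\left(G,f \right)} = 49 + 69 G$
$l = 225$ ($l = \left(-45\right) \left(-5\right) = 225$)
$n{\left(-51,B{\left(-7 \right)} \right)} - l = \left(49 + 69 \left(-51\right)\right) - 225 = \left(49 - 3519\right) - 225 = -3470 - 225 = -3695$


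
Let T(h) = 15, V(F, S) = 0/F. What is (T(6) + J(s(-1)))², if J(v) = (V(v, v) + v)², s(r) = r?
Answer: 256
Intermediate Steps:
V(F, S) = 0
J(v) = v² (J(v) = (0 + v)² = v²)
(T(6) + J(s(-1)))² = (15 + (-1)²)² = (15 + 1)² = 16² = 256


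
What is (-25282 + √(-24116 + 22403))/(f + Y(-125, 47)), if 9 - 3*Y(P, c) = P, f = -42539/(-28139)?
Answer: -2134230594/3898243 + 84417*I*√1713/3898243 ≈ -547.49 + 0.89627*I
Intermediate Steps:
f = 42539/28139 (f = -42539*(-1/28139) = 42539/28139 ≈ 1.5117)
Y(P, c) = 3 - P/3
(-25282 + √(-24116 + 22403))/(f + Y(-125, 47)) = (-25282 + √(-24116 + 22403))/(42539/28139 + (3 - ⅓*(-125))) = (-25282 + √(-1713))/(42539/28139 + (3 + 125/3)) = (-25282 + I*√1713)/(42539/28139 + 134/3) = (-25282 + I*√1713)/(3898243/84417) = (-25282 + I*√1713)*(84417/3898243) = -2134230594/3898243 + 84417*I*√1713/3898243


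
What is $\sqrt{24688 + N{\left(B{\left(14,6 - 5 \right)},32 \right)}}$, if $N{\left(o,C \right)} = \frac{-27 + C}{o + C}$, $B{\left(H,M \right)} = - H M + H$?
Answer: $\frac{\sqrt{1580042}}{8} \approx 157.12$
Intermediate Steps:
$B{\left(H,M \right)} = H - H M$ ($B{\left(H,M \right)} = - H M + H = H - H M$)
$N{\left(o,C \right)} = \frac{-27 + C}{C + o}$
$\sqrt{24688 + N{\left(B{\left(14,6 - 5 \right)},32 \right)}} = \sqrt{24688 + \frac{-27 + 32}{32 + 14 \left(1 - \left(6 - 5\right)\right)}} = \sqrt{24688 + \frac{1}{32 + 14 \left(1 - \left(6 - 5\right)\right)} 5} = \sqrt{24688 + \frac{1}{32 + 14 \left(1 - 1\right)} 5} = \sqrt{24688 + \frac{1}{32 + 14 \cdot 0} \cdot 5} = \sqrt{24688 + \frac{1}{32 + 0} \cdot 5} = \sqrt{24688 + \frac{1}{32} \cdot 5} = \sqrt{24688 + \frac{5}{32}} = \sqrt{\frac{790021}{32}} = \frac{\sqrt{1580042}}{8}$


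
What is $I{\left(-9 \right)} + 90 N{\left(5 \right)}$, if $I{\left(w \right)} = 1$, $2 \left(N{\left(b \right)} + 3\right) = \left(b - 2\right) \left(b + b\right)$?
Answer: $1081$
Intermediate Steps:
$N{\left(b \right)} = -3 + b \left(-2 + b\right)$ ($N{\left(b \right)} = -3 + \frac{\left(b - 2\right) \left(b + b\right)}{2} = -3 + \frac{\left(-2 + b\right) 2 b}{2} = -3 + \frac{2 b \left(-2 + b\right)}{2} = -3 + b \left(-2 + b\right)$)
$I{\left(-9 \right)} + 90 N{\left(5 \right)} = 1 + 90 \left(-3 + 5^{2} - 10\right) = 1 + 90 \left(-3 + 25 - 10\right) = 1 + 90 \cdot 12 = 1 + 1080 = 1081$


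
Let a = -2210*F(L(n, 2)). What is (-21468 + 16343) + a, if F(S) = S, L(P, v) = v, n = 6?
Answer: -9545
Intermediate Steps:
a = -4420 (a = -2210*2 = -4420)
(-21468 + 16343) + a = (-21468 + 16343) - 4420 = -5125 - 4420 = -9545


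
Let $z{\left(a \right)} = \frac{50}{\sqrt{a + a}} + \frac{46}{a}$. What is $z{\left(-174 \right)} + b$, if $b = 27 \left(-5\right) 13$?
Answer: $- \frac{152708}{87} - \frac{25 i \sqrt{87}}{87} \approx -1755.3 - 2.6803 i$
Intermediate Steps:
$z{\left(a \right)} = \frac{46}{a} + \frac{25 \sqrt{2}}{\sqrt{a}}$ ($z{\left(a \right)} = \frac{50}{\sqrt{2 a}} + \frac{46}{a} = \frac{50}{\sqrt{2} \sqrt{a}} + \frac{46}{a} = 50 \frac{\sqrt{2}}{2 \sqrt{a}} + \frac{46}{a} = \frac{25 \sqrt{2}}{\sqrt{a}} + \frac{46}{a} = \frac{46}{a} + \frac{25 \sqrt{2}}{\sqrt{a}}$)
$b = -1755$ ($b = \left(-135\right) 13 = -1755$)
$z{\left(-174 \right)} + b = \left(\frac{46}{-174} + \frac{25 \sqrt{2}}{i \sqrt{174}}\right) - 1755 = \left(46 \left(- \frac{1}{174}\right) + 25 \sqrt{2} \left(- \frac{i \sqrt{174}}{174}\right)\right) - 1755 = \left(- \frac{23}{87} - \frac{25 i \sqrt{87}}{87}\right) - 1755 = - \frac{152708}{87} - \frac{25 i \sqrt{87}}{87}$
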